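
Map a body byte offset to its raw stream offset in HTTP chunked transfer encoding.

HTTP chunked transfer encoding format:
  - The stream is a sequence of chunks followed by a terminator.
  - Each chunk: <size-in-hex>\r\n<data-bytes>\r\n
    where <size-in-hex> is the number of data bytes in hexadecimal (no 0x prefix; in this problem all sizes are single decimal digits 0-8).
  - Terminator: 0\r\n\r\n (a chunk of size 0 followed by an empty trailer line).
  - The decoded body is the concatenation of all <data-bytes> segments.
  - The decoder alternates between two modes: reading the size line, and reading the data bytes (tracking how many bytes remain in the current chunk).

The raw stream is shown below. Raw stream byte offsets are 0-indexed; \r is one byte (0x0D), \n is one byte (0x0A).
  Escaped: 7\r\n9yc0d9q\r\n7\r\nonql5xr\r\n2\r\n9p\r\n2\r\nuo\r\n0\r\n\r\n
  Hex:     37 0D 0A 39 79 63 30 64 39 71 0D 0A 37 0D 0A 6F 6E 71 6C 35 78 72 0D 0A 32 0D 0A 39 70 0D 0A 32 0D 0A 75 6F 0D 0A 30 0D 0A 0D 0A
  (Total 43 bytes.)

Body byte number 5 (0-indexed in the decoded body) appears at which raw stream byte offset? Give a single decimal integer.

Answer: 8

Derivation:
Chunk 1: stream[0..1]='7' size=0x7=7, data at stream[3..10]='9yc0d9q' -> body[0..7], body so far='9yc0d9q'
Chunk 2: stream[12..13]='7' size=0x7=7, data at stream[15..22]='onql5xr' -> body[7..14], body so far='9yc0d9qonql5xr'
Chunk 3: stream[24..25]='2' size=0x2=2, data at stream[27..29]='9p' -> body[14..16], body so far='9yc0d9qonql5xr9p'
Chunk 4: stream[31..32]='2' size=0x2=2, data at stream[34..36]='uo' -> body[16..18], body so far='9yc0d9qonql5xr9puo'
Chunk 5: stream[38..39]='0' size=0 (terminator). Final body='9yc0d9qonql5xr9puo' (18 bytes)
Body byte 5 at stream offset 8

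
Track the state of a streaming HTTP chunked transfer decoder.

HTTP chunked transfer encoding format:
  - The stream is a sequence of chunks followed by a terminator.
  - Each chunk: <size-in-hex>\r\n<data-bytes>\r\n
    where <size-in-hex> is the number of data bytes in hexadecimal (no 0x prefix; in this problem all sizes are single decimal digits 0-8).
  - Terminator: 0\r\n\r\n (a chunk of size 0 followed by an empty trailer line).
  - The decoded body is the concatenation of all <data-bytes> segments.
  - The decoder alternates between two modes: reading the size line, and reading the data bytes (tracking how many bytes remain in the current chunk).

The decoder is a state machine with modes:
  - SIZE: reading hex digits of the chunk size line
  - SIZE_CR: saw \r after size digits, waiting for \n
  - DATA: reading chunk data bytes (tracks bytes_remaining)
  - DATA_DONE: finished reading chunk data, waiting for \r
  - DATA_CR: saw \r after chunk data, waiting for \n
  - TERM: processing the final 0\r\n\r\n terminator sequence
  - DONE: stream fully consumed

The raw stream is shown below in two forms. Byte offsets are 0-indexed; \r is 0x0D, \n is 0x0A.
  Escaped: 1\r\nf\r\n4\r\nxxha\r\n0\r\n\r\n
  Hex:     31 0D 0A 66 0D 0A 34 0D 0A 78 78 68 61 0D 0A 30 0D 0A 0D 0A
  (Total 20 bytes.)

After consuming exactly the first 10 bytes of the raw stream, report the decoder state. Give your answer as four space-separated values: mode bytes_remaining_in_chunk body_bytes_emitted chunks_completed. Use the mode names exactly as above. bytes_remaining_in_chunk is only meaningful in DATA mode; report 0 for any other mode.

Byte 0 = '1': mode=SIZE remaining=0 emitted=0 chunks_done=0
Byte 1 = 0x0D: mode=SIZE_CR remaining=0 emitted=0 chunks_done=0
Byte 2 = 0x0A: mode=DATA remaining=1 emitted=0 chunks_done=0
Byte 3 = 'f': mode=DATA_DONE remaining=0 emitted=1 chunks_done=0
Byte 4 = 0x0D: mode=DATA_CR remaining=0 emitted=1 chunks_done=0
Byte 5 = 0x0A: mode=SIZE remaining=0 emitted=1 chunks_done=1
Byte 6 = '4': mode=SIZE remaining=0 emitted=1 chunks_done=1
Byte 7 = 0x0D: mode=SIZE_CR remaining=0 emitted=1 chunks_done=1
Byte 8 = 0x0A: mode=DATA remaining=4 emitted=1 chunks_done=1
Byte 9 = 'x': mode=DATA remaining=3 emitted=2 chunks_done=1

Answer: DATA 3 2 1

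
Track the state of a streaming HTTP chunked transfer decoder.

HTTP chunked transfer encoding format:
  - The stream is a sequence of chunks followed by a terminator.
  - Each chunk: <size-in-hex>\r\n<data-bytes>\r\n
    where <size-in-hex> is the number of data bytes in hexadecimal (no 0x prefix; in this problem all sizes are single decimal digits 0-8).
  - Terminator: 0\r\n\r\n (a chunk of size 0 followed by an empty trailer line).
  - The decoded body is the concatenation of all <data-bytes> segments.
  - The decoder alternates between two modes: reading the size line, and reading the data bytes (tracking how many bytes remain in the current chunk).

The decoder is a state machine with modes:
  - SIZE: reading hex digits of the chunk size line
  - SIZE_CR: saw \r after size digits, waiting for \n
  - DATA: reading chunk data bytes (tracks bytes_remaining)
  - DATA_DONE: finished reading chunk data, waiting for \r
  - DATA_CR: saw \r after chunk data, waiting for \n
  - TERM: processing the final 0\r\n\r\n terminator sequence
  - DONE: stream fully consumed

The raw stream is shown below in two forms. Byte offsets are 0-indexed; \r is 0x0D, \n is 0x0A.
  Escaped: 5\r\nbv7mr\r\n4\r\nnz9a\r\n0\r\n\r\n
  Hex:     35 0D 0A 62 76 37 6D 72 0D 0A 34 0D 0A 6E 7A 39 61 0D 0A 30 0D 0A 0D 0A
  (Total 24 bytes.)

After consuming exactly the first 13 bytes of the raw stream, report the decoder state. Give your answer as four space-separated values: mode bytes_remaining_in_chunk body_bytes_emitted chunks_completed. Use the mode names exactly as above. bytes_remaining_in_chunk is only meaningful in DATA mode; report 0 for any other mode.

Answer: DATA 4 5 1

Derivation:
Byte 0 = '5': mode=SIZE remaining=0 emitted=0 chunks_done=0
Byte 1 = 0x0D: mode=SIZE_CR remaining=0 emitted=0 chunks_done=0
Byte 2 = 0x0A: mode=DATA remaining=5 emitted=0 chunks_done=0
Byte 3 = 'b': mode=DATA remaining=4 emitted=1 chunks_done=0
Byte 4 = 'v': mode=DATA remaining=3 emitted=2 chunks_done=0
Byte 5 = '7': mode=DATA remaining=2 emitted=3 chunks_done=0
Byte 6 = 'm': mode=DATA remaining=1 emitted=4 chunks_done=0
Byte 7 = 'r': mode=DATA_DONE remaining=0 emitted=5 chunks_done=0
Byte 8 = 0x0D: mode=DATA_CR remaining=0 emitted=5 chunks_done=0
Byte 9 = 0x0A: mode=SIZE remaining=0 emitted=5 chunks_done=1
Byte 10 = '4': mode=SIZE remaining=0 emitted=5 chunks_done=1
Byte 11 = 0x0D: mode=SIZE_CR remaining=0 emitted=5 chunks_done=1
Byte 12 = 0x0A: mode=DATA remaining=4 emitted=5 chunks_done=1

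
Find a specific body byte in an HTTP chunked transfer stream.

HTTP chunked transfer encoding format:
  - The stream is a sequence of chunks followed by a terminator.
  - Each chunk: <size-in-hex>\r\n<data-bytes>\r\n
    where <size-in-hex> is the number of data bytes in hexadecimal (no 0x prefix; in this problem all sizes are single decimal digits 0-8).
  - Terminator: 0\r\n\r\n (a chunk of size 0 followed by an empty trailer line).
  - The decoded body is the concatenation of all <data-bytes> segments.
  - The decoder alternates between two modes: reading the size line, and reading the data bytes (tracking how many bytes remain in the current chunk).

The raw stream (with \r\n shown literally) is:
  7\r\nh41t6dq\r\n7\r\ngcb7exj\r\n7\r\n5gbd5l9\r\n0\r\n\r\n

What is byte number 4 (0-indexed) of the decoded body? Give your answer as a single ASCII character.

Answer: 6

Derivation:
Chunk 1: stream[0..1]='7' size=0x7=7, data at stream[3..10]='h41t6dq' -> body[0..7], body so far='h41t6dq'
Chunk 2: stream[12..13]='7' size=0x7=7, data at stream[15..22]='gcb7exj' -> body[7..14], body so far='h41t6dqgcb7exj'
Chunk 3: stream[24..25]='7' size=0x7=7, data at stream[27..34]='5gbd5l9' -> body[14..21], body so far='h41t6dqgcb7exj5gbd5l9'
Chunk 4: stream[36..37]='0' size=0 (terminator). Final body='h41t6dqgcb7exj5gbd5l9' (21 bytes)
Body byte 4 = '6'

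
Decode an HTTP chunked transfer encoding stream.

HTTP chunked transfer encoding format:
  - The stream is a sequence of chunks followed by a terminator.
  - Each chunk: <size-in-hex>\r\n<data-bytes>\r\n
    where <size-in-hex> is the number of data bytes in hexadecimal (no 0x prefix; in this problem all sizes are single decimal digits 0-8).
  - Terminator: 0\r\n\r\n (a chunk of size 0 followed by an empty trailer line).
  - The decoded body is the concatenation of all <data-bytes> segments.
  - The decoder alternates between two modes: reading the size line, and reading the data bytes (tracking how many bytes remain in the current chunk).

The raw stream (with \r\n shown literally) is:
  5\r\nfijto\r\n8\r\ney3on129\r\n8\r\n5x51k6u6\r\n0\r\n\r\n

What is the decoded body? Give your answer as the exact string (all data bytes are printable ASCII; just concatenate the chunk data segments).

Answer: fijtoey3on1295x51k6u6

Derivation:
Chunk 1: stream[0..1]='5' size=0x5=5, data at stream[3..8]='fijto' -> body[0..5], body so far='fijto'
Chunk 2: stream[10..11]='8' size=0x8=8, data at stream[13..21]='ey3on129' -> body[5..13], body so far='fijtoey3on129'
Chunk 3: stream[23..24]='8' size=0x8=8, data at stream[26..34]='5x51k6u6' -> body[13..21], body so far='fijtoey3on1295x51k6u6'
Chunk 4: stream[36..37]='0' size=0 (terminator). Final body='fijtoey3on1295x51k6u6' (21 bytes)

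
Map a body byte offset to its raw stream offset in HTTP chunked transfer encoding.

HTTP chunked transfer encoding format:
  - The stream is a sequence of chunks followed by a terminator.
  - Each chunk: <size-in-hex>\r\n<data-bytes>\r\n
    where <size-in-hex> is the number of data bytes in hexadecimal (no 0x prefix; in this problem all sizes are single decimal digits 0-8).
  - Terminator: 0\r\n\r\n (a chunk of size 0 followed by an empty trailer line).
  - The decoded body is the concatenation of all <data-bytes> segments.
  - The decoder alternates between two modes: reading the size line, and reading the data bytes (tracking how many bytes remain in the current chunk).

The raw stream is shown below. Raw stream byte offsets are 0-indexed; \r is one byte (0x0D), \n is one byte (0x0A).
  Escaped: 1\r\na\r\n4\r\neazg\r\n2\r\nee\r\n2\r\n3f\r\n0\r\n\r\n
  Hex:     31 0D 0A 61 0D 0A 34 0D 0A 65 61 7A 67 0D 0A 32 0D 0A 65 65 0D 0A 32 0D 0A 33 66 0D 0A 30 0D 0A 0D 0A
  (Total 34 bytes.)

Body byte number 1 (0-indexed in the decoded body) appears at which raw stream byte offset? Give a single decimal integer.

Chunk 1: stream[0..1]='1' size=0x1=1, data at stream[3..4]='a' -> body[0..1], body so far='a'
Chunk 2: stream[6..7]='4' size=0x4=4, data at stream[9..13]='eazg' -> body[1..5], body so far='aeazg'
Chunk 3: stream[15..16]='2' size=0x2=2, data at stream[18..20]='ee' -> body[5..7], body so far='aeazgee'
Chunk 4: stream[22..23]='2' size=0x2=2, data at stream[25..27]='3f' -> body[7..9], body so far='aeazgee3f'
Chunk 5: stream[29..30]='0' size=0 (terminator). Final body='aeazgee3f' (9 bytes)
Body byte 1 at stream offset 9

Answer: 9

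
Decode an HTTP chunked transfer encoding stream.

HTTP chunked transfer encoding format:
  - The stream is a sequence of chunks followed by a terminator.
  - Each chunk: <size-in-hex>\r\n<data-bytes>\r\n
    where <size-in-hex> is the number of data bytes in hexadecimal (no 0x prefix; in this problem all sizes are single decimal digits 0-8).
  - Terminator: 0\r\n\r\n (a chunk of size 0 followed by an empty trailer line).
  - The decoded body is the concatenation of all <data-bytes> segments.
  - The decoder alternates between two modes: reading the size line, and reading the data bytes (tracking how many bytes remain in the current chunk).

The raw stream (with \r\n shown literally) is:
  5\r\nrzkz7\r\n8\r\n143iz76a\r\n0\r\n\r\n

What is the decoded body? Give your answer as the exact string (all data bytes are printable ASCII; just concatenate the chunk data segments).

Answer: rzkz7143iz76a

Derivation:
Chunk 1: stream[0..1]='5' size=0x5=5, data at stream[3..8]='rzkz7' -> body[0..5], body so far='rzkz7'
Chunk 2: stream[10..11]='8' size=0x8=8, data at stream[13..21]='143iz76a' -> body[5..13], body so far='rzkz7143iz76a'
Chunk 3: stream[23..24]='0' size=0 (terminator). Final body='rzkz7143iz76a' (13 bytes)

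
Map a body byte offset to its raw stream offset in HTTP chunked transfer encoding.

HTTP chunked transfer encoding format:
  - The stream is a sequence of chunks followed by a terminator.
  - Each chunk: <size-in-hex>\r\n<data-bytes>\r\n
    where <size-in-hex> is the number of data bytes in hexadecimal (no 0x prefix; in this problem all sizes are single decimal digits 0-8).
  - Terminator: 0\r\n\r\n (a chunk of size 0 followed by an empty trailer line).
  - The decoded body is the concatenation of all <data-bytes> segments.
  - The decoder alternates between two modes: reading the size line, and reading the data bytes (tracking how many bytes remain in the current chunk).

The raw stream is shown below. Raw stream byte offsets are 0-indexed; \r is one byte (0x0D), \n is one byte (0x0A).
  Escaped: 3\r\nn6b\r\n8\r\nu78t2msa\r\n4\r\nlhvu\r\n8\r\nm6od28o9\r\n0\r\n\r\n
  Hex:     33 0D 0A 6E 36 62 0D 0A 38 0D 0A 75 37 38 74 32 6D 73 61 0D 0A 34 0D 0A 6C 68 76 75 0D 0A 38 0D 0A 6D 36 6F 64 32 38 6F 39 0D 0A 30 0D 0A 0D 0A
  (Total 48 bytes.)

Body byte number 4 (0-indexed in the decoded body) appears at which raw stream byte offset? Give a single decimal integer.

Answer: 12

Derivation:
Chunk 1: stream[0..1]='3' size=0x3=3, data at stream[3..6]='n6b' -> body[0..3], body so far='n6b'
Chunk 2: stream[8..9]='8' size=0x8=8, data at stream[11..19]='u78t2msa' -> body[3..11], body so far='n6bu78t2msa'
Chunk 3: stream[21..22]='4' size=0x4=4, data at stream[24..28]='lhvu' -> body[11..15], body so far='n6bu78t2msalhvu'
Chunk 4: stream[30..31]='8' size=0x8=8, data at stream[33..41]='m6od28o9' -> body[15..23], body so far='n6bu78t2msalhvum6od28o9'
Chunk 5: stream[43..44]='0' size=0 (terminator). Final body='n6bu78t2msalhvum6od28o9' (23 bytes)
Body byte 4 at stream offset 12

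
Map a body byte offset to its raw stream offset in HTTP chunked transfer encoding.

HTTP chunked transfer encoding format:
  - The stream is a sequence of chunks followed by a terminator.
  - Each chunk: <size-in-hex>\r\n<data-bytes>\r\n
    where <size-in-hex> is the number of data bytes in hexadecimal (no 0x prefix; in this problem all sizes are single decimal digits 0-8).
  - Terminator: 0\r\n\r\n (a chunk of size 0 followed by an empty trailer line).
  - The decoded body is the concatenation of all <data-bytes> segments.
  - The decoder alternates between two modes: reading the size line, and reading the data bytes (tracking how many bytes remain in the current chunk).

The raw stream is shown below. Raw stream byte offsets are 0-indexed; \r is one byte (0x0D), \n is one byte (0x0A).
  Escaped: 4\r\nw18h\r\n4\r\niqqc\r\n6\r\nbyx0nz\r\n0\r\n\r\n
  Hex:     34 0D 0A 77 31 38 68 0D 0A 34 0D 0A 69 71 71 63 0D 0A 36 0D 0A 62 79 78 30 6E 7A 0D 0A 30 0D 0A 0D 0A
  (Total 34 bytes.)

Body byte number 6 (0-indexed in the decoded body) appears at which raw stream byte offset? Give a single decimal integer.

Answer: 14

Derivation:
Chunk 1: stream[0..1]='4' size=0x4=4, data at stream[3..7]='w18h' -> body[0..4], body so far='w18h'
Chunk 2: stream[9..10]='4' size=0x4=4, data at stream[12..16]='iqqc' -> body[4..8], body so far='w18hiqqc'
Chunk 3: stream[18..19]='6' size=0x6=6, data at stream[21..27]='byx0nz' -> body[8..14], body so far='w18hiqqcbyx0nz'
Chunk 4: stream[29..30]='0' size=0 (terminator). Final body='w18hiqqcbyx0nz' (14 bytes)
Body byte 6 at stream offset 14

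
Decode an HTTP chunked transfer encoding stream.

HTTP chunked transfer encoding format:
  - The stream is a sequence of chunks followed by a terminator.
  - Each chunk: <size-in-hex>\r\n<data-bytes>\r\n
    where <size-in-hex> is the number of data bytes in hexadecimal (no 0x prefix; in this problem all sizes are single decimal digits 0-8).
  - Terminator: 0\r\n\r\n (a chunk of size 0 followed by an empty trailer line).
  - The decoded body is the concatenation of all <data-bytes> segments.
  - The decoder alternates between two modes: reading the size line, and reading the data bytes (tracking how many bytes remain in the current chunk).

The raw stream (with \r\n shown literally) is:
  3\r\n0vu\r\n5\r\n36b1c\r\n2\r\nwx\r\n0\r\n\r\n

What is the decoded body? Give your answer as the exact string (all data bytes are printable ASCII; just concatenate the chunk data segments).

Answer: 0vu36b1cwx

Derivation:
Chunk 1: stream[0..1]='3' size=0x3=3, data at stream[3..6]='0vu' -> body[0..3], body so far='0vu'
Chunk 2: stream[8..9]='5' size=0x5=5, data at stream[11..16]='36b1c' -> body[3..8], body so far='0vu36b1c'
Chunk 3: stream[18..19]='2' size=0x2=2, data at stream[21..23]='wx' -> body[8..10], body so far='0vu36b1cwx'
Chunk 4: stream[25..26]='0' size=0 (terminator). Final body='0vu36b1cwx' (10 bytes)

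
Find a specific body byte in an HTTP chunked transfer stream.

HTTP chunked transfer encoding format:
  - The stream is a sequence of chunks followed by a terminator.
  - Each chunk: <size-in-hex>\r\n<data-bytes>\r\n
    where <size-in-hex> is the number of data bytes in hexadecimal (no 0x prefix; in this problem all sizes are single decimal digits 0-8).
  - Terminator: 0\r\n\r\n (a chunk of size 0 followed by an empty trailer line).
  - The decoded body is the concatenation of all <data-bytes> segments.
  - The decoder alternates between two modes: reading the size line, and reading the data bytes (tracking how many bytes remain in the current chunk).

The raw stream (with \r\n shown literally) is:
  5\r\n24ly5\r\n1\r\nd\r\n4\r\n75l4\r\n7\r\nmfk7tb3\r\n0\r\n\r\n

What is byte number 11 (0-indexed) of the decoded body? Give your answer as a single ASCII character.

Chunk 1: stream[0..1]='5' size=0x5=5, data at stream[3..8]='24ly5' -> body[0..5], body so far='24ly5'
Chunk 2: stream[10..11]='1' size=0x1=1, data at stream[13..14]='d' -> body[5..6], body so far='24ly5d'
Chunk 3: stream[16..17]='4' size=0x4=4, data at stream[19..23]='75l4' -> body[6..10], body so far='24ly5d75l4'
Chunk 4: stream[25..26]='7' size=0x7=7, data at stream[28..35]='mfk7tb3' -> body[10..17], body so far='24ly5d75l4mfk7tb3'
Chunk 5: stream[37..38]='0' size=0 (terminator). Final body='24ly5d75l4mfk7tb3' (17 bytes)
Body byte 11 = 'f'

Answer: f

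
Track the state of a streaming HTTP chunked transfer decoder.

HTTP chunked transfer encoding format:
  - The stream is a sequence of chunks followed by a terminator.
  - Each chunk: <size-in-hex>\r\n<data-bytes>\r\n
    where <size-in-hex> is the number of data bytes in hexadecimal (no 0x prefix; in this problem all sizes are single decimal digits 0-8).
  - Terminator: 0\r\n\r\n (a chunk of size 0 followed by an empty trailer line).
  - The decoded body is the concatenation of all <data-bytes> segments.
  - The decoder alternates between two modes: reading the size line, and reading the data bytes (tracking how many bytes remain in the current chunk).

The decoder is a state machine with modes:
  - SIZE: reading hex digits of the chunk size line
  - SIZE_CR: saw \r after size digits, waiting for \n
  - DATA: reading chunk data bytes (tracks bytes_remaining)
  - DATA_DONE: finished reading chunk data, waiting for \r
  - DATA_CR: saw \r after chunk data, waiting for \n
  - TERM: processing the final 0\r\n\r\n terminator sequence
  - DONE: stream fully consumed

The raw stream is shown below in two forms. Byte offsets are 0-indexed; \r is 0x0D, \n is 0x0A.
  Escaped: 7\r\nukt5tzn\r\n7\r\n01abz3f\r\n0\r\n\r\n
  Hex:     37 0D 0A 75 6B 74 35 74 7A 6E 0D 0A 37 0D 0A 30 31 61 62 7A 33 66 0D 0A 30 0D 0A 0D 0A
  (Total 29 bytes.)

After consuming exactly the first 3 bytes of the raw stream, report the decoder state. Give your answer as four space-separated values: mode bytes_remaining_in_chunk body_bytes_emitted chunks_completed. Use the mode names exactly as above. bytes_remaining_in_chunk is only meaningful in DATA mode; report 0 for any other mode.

Answer: DATA 7 0 0

Derivation:
Byte 0 = '7': mode=SIZE remaining=0 emitted=0 chunks_done=0
Byte 1 = 0x0D: mode=SIZE_CR remaining=0 emitted=0 chunks_done=0
Byte 2 = 0x0A: mode=DATA remaining=7 emitted=0 chunks_done=0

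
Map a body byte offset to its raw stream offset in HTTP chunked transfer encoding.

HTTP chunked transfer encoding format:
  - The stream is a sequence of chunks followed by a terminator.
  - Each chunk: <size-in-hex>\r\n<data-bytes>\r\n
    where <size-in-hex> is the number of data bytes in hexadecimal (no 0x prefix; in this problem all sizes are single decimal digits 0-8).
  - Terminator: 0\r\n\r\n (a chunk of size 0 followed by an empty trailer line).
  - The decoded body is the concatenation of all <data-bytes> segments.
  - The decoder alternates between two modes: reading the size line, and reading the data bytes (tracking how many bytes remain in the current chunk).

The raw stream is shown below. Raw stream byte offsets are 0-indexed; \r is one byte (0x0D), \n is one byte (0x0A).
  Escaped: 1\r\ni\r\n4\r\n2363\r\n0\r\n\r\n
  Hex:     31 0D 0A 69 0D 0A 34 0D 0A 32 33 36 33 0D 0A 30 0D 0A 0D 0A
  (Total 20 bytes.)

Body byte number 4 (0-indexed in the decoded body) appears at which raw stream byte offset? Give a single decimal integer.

Answer: 12

Derivation:
Chunk 1: stream[0..1]='1' size=0x1=1, data at stream[3..4]='i' -> body[0..1], body so far='i'
Chunk 2: stream[6..7]='4' size=0x4=4, data at stream[9..13]='2363' -> body[1..5], body so far='i2363'
Chunk 3: stream[15..16]='0' size=0 (terminator). Final body='i2363' (5 bytes)
Body byte 4 at stream offset 12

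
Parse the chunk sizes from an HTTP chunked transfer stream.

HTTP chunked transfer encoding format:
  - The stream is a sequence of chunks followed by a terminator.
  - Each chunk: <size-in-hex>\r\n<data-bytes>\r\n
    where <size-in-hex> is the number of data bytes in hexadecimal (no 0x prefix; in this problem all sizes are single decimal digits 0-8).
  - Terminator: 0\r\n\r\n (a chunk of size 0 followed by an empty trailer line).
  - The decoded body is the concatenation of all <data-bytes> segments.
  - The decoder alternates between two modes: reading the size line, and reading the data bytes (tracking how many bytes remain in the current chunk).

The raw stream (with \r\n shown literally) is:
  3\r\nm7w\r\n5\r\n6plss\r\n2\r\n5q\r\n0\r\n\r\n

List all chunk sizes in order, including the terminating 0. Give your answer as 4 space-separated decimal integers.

Answer: 3 5 2 0

Derivation:
Chunk 1: stream[0..1]='3' size=0x3=3, data at stream[3..6]='m7w' -> body[0..3], body so far='m7w'
Chunk 2: stream[8..9]='5' size=0x5=5, data at stream[11..16]='6plss' -> body[3..8], body so far='m7w6plss'
Chunk 3: stream[18..19]='2' size=0x2=2, data at stream[21..23]='5q' -> body[8..10], body so far='m7w6plss5q'
Chunk 4: stream[25..26]='0' size=0 (terminator). Final body='m7w6plss5q' (10 bytes)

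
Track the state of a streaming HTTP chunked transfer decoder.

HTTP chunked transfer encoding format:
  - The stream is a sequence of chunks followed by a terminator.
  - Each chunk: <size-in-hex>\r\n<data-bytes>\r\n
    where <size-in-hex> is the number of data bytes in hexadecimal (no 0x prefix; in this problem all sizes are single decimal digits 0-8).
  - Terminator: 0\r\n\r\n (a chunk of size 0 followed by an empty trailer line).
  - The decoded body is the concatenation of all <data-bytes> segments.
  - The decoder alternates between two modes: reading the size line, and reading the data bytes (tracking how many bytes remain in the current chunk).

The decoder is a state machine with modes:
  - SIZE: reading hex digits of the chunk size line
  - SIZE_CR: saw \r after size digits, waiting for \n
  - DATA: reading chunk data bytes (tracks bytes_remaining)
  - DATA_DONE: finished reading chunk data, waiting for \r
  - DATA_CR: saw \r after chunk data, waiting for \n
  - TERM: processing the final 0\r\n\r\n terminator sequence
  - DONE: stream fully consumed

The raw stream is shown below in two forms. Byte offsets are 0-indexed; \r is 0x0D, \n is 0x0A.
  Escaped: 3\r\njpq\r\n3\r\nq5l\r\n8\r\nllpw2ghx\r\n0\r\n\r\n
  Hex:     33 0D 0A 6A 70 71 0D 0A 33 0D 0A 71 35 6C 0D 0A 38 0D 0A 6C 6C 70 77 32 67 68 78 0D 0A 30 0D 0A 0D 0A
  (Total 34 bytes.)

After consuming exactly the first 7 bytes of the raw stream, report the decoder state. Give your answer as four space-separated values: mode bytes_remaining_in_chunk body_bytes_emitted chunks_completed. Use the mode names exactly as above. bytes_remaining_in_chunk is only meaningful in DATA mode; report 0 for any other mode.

Byte 0 = '3': mode=SIZE remaining=0 emitted=0 chunks_done=0
Byte 1 = 0x0D: mode=SIZE_CR remaining=0 emitted=0 chunks_done=0
Byte 2 = 0x0A: mode=DATA remaining=3 emitted=0 chunks_done=0
Byte 3 = 'j': mode=DATA remaining=2 emitted=1 chunks_done=0
Byte 4 = 'p': mode=DATA remaining=1 emitted=2 chunks_done=0
Byte 5 = 'q': mode=DATA_DONE remaining=0 emitted=3 chunks_done=0
Byte 6 = 0x0D: mode=DATA_CR remaining=0 emitted=3 chunks_done=0

Answer: DATA_CR 0 3 0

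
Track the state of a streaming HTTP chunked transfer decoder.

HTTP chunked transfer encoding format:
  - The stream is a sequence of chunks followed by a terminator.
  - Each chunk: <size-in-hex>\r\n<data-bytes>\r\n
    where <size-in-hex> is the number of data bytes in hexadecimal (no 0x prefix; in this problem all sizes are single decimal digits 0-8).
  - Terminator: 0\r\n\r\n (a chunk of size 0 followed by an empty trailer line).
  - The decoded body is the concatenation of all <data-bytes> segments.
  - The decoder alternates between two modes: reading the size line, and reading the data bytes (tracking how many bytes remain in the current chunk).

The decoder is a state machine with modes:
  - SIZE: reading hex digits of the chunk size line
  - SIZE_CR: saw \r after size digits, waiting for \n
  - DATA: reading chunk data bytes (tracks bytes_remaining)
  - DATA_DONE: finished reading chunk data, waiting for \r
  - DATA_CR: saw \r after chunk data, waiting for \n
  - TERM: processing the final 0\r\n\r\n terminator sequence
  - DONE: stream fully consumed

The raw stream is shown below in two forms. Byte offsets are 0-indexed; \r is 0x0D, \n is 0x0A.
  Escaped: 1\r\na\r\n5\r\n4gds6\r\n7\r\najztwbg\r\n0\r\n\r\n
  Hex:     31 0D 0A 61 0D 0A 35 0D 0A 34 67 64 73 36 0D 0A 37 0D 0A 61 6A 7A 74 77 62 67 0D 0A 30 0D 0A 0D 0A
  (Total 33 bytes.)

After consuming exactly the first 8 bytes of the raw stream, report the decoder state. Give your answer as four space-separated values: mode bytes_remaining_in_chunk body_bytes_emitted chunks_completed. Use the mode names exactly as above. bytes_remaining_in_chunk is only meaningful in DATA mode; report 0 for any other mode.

Byte 0 = '1': mode=SIZE remaining=0 emitted=0 chunks_done=0
Byte 1 = 0x0D: mode=SIZE_CR remaining=0 emitted=0 chunks_done=0
Byte 2 = 0x0A: mode=DATA remaining=1 emitted=0 chunks_done=0
Byte 3 = 'a': mode=DATA_DONE remaining=0 emitted=1 chunks_done=0
Byte 4 = 0x0D: mode=DATA_CR remaining=0 emitted=1 chunks_done=0
Byte 5 = 0x0A: mode=SIZE remaining=0 emitted=1 chunks_done=1
Byte 6 = '5': mode=SIZE remaining=0 emitted=1 chunks_done=1
Byte 7 = 0x0D: mode=SIZE_CR remaining=0 emitted=1 chunks_done=1

Answer: SIZE_CR 0 1 1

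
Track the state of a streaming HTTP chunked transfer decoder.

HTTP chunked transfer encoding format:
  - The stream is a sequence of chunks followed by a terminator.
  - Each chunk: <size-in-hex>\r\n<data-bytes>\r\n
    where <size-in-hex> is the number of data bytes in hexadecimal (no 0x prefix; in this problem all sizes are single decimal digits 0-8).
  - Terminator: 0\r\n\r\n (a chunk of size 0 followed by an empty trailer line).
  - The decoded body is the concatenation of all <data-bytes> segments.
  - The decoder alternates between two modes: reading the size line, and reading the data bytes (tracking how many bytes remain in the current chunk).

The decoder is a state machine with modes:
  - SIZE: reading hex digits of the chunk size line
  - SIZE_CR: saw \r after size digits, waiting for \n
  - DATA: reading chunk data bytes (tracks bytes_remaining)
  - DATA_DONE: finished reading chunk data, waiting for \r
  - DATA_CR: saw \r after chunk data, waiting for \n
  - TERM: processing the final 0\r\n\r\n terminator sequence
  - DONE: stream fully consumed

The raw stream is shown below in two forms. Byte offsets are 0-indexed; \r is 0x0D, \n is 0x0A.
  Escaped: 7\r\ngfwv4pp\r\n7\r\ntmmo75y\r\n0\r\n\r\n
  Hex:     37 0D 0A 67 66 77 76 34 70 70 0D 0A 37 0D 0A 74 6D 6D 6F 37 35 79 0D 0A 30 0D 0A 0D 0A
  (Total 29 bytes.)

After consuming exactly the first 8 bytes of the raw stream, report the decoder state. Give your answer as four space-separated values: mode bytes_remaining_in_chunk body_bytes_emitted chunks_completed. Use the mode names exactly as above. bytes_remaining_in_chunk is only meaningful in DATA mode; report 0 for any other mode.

Byte 0 = '7': mode=SIZE remaining=0 emitted=0 chunks_done=0
Byte 1 = 0x0D: mode=SIZE_CR remaining=0 emitted=0 chunks_done=0
Byte 2 = 0x0A: mode=DATA remaining=7 emitted=0 chunks_done=0
Byte 3 = 'g': mode=DATA remaining=6 emitted=1 chunks_done=0
Byte 4 = 'f': mode=DATA remaining=5 emitted=2 chunks_done=0
Byte 5 = 'w': mode=DATA remaining=4 emitted=3 chunks_done=0
Byte 6 = 'v': mode=DATA remaining=3 emitted=4 chunks_done=0
Byte 7 = '4': mode=DATA remaining=2 emitted=5 chunks_done=0

Answer: DATA 2 5 0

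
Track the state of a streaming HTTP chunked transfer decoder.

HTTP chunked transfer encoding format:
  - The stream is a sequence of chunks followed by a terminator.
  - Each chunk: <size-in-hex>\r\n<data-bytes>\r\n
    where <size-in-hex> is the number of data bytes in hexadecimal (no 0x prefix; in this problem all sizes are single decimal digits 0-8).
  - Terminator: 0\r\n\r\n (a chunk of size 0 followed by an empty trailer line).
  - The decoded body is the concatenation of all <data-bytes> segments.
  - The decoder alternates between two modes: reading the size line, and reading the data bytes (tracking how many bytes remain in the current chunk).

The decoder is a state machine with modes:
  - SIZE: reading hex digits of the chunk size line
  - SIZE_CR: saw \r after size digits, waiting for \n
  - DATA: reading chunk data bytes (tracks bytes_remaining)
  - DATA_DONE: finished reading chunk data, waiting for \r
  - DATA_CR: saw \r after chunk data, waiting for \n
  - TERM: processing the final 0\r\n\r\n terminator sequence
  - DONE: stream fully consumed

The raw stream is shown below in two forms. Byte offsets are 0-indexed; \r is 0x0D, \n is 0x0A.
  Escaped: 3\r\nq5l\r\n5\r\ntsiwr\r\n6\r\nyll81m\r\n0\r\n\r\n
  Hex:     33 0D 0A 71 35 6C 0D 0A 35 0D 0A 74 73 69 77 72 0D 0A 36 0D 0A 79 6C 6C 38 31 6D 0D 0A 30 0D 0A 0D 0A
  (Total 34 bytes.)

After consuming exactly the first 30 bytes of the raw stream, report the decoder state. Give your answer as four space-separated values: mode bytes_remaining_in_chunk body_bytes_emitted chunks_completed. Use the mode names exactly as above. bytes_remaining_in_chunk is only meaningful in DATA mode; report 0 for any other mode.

Byte 0 = '3': mode=SIZE remaining=0 emitted=0 chunks_done=0
Byte 1 = 0x0D: mode=SIZE_CR remaining=0 emitted=0 chunks_done=0
Byte 2 = 0x0A: mode=DATA remaining=3 emitted=0 chunks_done=0
Byte 3 = 'q': mode=DATA remaining=2 emitted=1 chunks_done=0
Byte 4 = '5': mode=DATA remaining=1 emitted=2 chunks_done=0
Byte 5 = 'l': mode=DATA_DONE remaining=0 emitted=3 chunks_done=0
Byte 6 = 0x0D: mode=DATA_CR remaining=0 emitted=3 chunks_done=0
Byte 7 = 0x0A: mode=SIZE remaining=0 emitted=3 chunks_done=1
Byte 8 = '5': mode=SIZE remaining=0 emitted=3 chunks_done=1
Byte 9 = 0x0D: mode=SIZE_CR remaining=0 emitted=3 chunks_done=1
Byte 10 = 0x0A: mode=DATA remaining=5 emitted=3 chunks_done=1
Byte 11 = 't': mode=DATA remaining=4 emitted=4 chunks_done=1
Byte 12 = 's': mode=DATA remaining=3 emitted=5 chunks_done=1
Byte 13 = 'i': mode=DATA remaining=2 emitted=6 chunks_done=1
Byte 14 = 'w': mode=DATA remaining=1 emitted=7 chunks_done=1
Byte 15 = 'r': mode=DATA_DONE remaining=0 emitted=8 chunks_done=1
Byte 16 = 0x0D: mode=DATA_CR remaining=0 emitted=8 chunks_done=1
Byte 17 = 0x0A: mode=SIZE remaining=0 emitted=8 chunks_done=2
Byte 18 = '6': mode=SIZE remaining=0 emitted=8 chunks_done=2
Byte 19 = 0x0D: mode=SIZE_CR remaining=0 emitted=8 chunks_done=2
Byte 20 = 0x0A: mode=DATA remaining=6 emitted=8 chunks_done=2
Byte 21 = 'y': mode=DATA remaining=5 emitted=9 chunks_done=2
Byte 22 = 'l': mode=DATA remaining=4 emitted=10 chunks_done=2
Byte 23 = 'l': mode=DATA remaining=3 emitted=11 chunks_done=2
Byte 24 = '8': mode=DATA remaining=2 emitted=12 chunks_done=2
Byte 25 = '1': mode=DATA remaining=1 emitted=13 chunks_done=2
Byte 26 = 'm': mode=DATA_DONE remaining=0 emitted=14 chunks_done=2
Byte 27 = 0x0D: mode=DATA_CR remaining=0 emitted=14 chunks_done=2
Byte 28 = 0x0A: mode=SIZE remaining=0 emitted=14 chunks_done=3
Byte 29 = '0': mode=SIZE remaining=0 emitted=14 chunks_done=3

Answer: SIZE 0 14 3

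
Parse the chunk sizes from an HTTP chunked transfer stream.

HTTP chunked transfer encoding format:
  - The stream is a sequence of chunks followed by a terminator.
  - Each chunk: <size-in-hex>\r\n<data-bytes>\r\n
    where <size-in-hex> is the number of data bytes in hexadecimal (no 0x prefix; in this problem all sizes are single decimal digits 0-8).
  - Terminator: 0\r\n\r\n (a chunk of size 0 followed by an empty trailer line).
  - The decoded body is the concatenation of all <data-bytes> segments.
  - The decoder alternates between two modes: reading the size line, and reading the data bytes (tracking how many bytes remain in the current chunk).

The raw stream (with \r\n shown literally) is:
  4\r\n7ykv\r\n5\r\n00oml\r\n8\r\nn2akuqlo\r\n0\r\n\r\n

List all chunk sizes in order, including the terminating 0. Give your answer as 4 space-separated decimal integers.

Chunk 1: stream[0..1]='4' size=0x4=4, data at stream[3..7]='7ykv' -> body[0..4], body so far='7ykv'
Chunk 2: stream[9..10]='5' size=0x5=5, data at stream[12..17]='00oml' -> body[4..9], body so far='7ykv00oml'
Chunk 3: stream[19..20]='8' size=0x8=8, data at stream[22..30]='n2akuqlo' -> body[9..17], body so far='7ykv00omln2akuqlo'
Chunk 4: stream[32..33]='0' size=0 (terminator). Final body='7ykv00omln2akuqlo' (17 bytes)

Answer: 4 5 8 0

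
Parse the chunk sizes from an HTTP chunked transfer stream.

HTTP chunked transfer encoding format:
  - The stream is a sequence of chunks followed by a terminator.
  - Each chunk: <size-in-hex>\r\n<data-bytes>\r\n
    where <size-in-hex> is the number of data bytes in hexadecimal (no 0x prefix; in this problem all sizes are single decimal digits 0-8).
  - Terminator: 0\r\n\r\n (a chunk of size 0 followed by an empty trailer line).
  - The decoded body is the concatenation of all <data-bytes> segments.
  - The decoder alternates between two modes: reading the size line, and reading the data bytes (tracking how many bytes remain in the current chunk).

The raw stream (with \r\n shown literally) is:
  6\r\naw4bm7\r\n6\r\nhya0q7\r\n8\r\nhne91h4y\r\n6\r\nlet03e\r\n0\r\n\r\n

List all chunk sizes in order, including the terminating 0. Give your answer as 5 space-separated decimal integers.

Answer: 6 6 8 6 0

Derivation:
Chunk 1: stream[0..1]='6' size=0x6=6, data at stream[3..9]='aw4bm7' -> body[0..6], body so far='aw4bm7'
Chunk 2: stream[11..12]='6' size=0x6=6, data at stream[14..20]='hya0q7' -> body[6..12], body so far='aw4bm7hya0q7'
Chunk 3: stream[22..23]='8' size=0x8=8, data at stream[25..33]='hne91h4y' -> body[12..20], body so far='aw4bm7hya0q7hne91h4y'
Chunk 4: stream[35..36]='6' size=0x6=6, data at stream[38..44]='let03e' -> body[20..26], body so far='aw4bm7hya0q7hne91h4ylet03e'
Chunk 5: stream[46..47]='0' size=0 (terminator). Final body='aw4bm7hya0q7hne91h4ylet03e' (26 bytes)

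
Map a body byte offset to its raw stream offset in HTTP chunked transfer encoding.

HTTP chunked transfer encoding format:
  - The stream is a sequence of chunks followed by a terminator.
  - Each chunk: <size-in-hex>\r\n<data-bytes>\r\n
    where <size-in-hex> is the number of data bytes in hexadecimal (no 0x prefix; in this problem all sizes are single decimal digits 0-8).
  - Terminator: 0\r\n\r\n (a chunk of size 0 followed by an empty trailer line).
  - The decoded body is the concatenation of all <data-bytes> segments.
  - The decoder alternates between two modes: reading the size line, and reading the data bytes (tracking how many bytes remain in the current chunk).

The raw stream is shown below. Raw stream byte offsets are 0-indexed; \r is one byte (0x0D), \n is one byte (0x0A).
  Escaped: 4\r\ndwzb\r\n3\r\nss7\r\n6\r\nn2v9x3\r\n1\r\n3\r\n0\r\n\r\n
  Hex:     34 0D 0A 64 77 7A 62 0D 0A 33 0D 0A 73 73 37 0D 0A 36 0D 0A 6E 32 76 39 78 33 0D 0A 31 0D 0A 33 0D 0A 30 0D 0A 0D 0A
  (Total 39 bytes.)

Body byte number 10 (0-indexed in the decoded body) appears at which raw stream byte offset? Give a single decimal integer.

Answer: 23

Derivation:
Chunk 1: stream[0..1]='4' size=0x4=4, data at stream[3..7]='dwzb' -> body[0..4], body so far='dwzb'
Chunk 2: stream[9..10]='3' size=0x3=3, data at stream[12..15]='ss7' -> body[4..7], body so far='dwzbss7'
Chunk 3: stream[17..18]='6' size=0x6=6, data at stream[20..26]='n2v9x3' -> body[7..13], body so far='dwzbss7n2v9x3'
Chunk 4: stream[28..29]='1' size=0x1=1, data at stream[31..32]='3' -> body[13..14], body so far='dwzbss7n2v9x33'
Chunk 5: stream[34..35]='0' size=0 (terminator). Final body='dwzbss7n2v9x33' (14 bytes)
Body byte 10 at stream offset 23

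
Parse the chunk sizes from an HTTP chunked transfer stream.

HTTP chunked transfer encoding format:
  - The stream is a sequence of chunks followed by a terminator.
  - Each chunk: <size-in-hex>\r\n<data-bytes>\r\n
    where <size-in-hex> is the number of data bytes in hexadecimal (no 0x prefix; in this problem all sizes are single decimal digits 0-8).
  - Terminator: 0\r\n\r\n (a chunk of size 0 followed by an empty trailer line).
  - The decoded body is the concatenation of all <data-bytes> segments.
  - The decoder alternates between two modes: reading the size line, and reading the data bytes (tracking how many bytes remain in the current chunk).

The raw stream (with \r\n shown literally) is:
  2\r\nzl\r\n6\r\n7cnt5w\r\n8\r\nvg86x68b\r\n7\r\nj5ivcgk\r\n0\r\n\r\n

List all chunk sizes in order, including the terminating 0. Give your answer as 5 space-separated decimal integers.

Chunk 1: stream[0..1]='2' size=0x2=2, data at stream[3..5]='zl' -> body[0..2], body so far='zl'
Chunk 2: stream[7..8]='6' size=0x6=6, data at stream[10..16]='7cnt5w' -> body[2..8], body so far='zl7cnt5w'
Chunk 3: stream[18..19]='8' size=0x8=8, data at stream[21..29]='vg86x68b' -> body[8..16], body so far='zl7cnt5wvg86x68b'
Chunk 4: stream[31..32]='7' size=0x7=7, data at stream[34..41]='j5ivcgk' -> body[16..23], body so far='zl7cnt5wvg86x68bj5ivcgk'
Chunk 5: stream[43..44]='0' size=0 (terminator). Final body='zl7cnt5wvg86x68bj5ivcgk' (23 bytes)

Answer: 2 6 8 7 0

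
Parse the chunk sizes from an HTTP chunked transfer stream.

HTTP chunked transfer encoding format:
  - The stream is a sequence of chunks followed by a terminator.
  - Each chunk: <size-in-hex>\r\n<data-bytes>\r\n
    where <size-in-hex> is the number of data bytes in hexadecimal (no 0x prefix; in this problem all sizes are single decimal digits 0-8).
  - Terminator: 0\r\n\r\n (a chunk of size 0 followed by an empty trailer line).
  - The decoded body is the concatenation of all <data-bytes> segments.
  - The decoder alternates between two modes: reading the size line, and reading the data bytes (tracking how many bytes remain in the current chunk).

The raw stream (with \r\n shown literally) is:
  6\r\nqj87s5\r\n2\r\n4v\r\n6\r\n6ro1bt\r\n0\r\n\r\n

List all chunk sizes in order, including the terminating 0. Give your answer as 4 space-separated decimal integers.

Chunk 1: stream[0..1]='6' size=0x6=6, data at stream[3..9]='qj87s5' -> body[0..6], body so far='qj87s5'
Chunk 2: stream[11..12]='2' size=0x2=2, data at stream[14..16]='4v' -> body[6..8], body so far='qj87s54v'
Chunk 3: stream[18..19]='6' size=0x6=6, data at stream[21..27]='6ro1bt' -> body[8..14], body so far='qj87s54v6ro1bt'
Chunk 4: stream[29..30]='0' size=0 (terminator). Final body='qj87s54v6ro1bt' (14 bytes)

Answer: 6 2 6 0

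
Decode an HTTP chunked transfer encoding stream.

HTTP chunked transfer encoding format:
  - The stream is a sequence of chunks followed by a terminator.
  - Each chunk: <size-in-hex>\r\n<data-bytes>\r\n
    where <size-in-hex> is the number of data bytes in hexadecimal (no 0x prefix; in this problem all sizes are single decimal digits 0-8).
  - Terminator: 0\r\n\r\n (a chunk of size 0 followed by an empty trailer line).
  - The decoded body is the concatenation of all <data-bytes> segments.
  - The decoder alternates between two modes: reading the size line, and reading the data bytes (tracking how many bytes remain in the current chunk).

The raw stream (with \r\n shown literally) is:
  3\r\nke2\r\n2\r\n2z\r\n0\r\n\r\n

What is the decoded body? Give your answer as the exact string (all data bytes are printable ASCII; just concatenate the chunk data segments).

Chunk 1: stream[0..1]='3' size=0x3=3, data at stream[3..6]='ke2' -> body[0..3], body so far='ke2'
Chunk 2: stream[8..9]='2' size=0x2=2, data at stream[11..13]='2z' -> body[3..5], body so far='ke22z'
Chunk 3: stream[15..16]='0' size=0 (terminator). Final body='ke22z' (5 bytes)

Answer: ke22z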